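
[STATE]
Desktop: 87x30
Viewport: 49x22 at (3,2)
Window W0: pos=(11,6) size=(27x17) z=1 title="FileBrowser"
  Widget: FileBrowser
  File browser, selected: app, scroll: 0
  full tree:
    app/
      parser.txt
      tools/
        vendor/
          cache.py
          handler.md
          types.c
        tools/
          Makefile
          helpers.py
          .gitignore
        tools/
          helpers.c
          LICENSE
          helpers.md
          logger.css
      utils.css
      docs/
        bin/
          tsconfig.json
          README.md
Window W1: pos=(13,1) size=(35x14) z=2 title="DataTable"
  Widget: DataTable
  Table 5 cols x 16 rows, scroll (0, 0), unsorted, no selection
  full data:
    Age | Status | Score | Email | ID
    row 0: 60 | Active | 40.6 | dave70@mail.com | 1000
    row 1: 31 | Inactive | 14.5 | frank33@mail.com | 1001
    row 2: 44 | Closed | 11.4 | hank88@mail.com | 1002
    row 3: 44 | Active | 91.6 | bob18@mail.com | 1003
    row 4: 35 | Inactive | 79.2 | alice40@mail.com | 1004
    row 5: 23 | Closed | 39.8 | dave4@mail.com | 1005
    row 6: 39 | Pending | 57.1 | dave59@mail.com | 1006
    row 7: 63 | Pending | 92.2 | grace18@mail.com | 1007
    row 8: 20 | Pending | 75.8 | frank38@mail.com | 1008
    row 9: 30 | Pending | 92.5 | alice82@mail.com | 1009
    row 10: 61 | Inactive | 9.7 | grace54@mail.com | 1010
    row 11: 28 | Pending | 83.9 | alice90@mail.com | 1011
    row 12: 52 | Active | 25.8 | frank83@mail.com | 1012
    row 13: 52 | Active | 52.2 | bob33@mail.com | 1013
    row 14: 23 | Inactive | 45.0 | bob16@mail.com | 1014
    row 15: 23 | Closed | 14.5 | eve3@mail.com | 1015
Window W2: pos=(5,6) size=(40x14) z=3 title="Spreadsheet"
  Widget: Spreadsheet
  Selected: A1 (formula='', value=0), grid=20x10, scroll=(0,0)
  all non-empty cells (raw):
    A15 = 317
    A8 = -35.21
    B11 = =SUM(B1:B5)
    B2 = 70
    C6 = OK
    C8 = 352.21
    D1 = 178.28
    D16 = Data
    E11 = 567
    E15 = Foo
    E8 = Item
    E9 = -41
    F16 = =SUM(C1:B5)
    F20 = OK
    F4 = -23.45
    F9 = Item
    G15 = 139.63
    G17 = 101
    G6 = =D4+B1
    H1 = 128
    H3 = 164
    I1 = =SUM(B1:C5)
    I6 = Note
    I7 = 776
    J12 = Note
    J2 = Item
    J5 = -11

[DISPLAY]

          ┃ DataTable                       ┃    
          ┠─────────────────────────────────┨    
          ┃Age│Status  │Score│Email         ┃    
          ┃───┼────────┼─────┼──────────────┃    
  ┏━━━━━━━━━━━━━━━━━━━━━━━━━━━━━━━━━━━━━━┓co┃    
  ┃ Spreadsheet                          ┃.c┃    
  ┠──────────────────────────────────────┨co┃    
  ┃A1:                                   ┃om┃    
  ┃       A       B       C       D      ┃.c┃    
  ┃--------------------------------------┃om┃    
  ┃  1      [0]       0       0  178.28  ┃co┃    
  ┃  2        0      70       0       0  ┃.c┃    
  ┃  3        0       0       0       0  ┃━━┛    
  ┃  4        0       0       0       0  ┃       
  ┃  5        0       0       0       0  ┃       
  ┃  6        0       0OK             0  ┃       
  ┃  7        0       0       0       0  ┃       
  ┗━━━━━━━━━━━━━━━━━━━━━━━━━━━━━━━━━━━━━━┛       
        ┃                         ┃              
        ┃                         ┃              
        ┗━━━━━━━━━━━━━━━━━━━━━━━━━┛              
                                                 


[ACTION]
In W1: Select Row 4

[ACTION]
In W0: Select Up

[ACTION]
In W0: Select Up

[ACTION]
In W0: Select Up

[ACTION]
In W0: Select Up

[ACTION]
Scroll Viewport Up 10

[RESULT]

                                                 
          ┏━━━━━━━━━━━━━━━━━━━━━━━━━━━━━━━━━┓    
          ┃ DataTable                       ┃    
          ┠─────────────────────────────────┨    
          ┃Age│Status  │Score│Email         ┃    
          ┃───┼────────┼─────┼──────────────┃    
  ┏━━━━━━━━━━━━━━━━━━━━━━━━━━━━━━━━━━━━━━┓co┃    
  ┃ Spreadsheet                          ┃.c┃    
  ┠──────────────────────────────────────┨co┃    
  ┃A1:                                   ┃om┃    
  ┃       A       B       C       D      ┃.c┃    
  ┃--------------------------------------┃om┃    
  ┃  1      [0]       0       0  178.28  ┃co┃    
  ┃  2        0      70       0       0  ┃.c┃    
  ┃  3        0       0       0       0  ┃━━┛    
  ┃  4        0       0       0       0  ┃       
  ┃  5        0       0       0       0  ┃       
  ┃  6        0       0OK             0  ┃       
  ┃  7        0       0       0       0  ┃       
  ┗━━━━━━━━━━━━━━━━━━━━━━━━━━━━━━━━━━━━━━┛       
        ┃                         ┃              
        ┃                         ┃              


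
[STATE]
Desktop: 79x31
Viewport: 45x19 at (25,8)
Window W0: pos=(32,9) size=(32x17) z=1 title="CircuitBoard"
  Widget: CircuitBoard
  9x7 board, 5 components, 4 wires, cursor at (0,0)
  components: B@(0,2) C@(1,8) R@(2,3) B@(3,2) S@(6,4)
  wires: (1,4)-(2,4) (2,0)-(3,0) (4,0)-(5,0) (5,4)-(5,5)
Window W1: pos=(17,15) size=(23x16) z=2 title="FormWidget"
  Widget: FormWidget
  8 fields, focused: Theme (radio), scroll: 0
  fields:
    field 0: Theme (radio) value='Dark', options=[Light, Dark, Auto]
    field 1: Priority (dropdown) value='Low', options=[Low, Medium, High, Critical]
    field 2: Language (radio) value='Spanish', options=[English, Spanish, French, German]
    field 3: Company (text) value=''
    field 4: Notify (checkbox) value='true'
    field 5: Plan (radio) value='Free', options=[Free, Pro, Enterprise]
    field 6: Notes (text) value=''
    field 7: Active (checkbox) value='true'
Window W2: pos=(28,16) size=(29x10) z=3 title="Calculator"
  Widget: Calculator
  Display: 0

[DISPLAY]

                                             
       ┏━━━━━━━━━━━━━━━━━━━━━━━━━━━━━━┓      
       ┃ CircuitBoard                 ┃      
       ┠──────────────────────────────┨      
       ┃   0 1 2 3 4 5 6 7 8          ┃      
       ┃0  [.]      B                 ┃      
       ┃                              ┃      
━━━━━━━━━━━━━━┓             ·         ┃      
dge┏━━━━━━━━━━━━━━━━━━━━━━━━━━━┓      ┃      
───┃ Calculator                ┃      ┃      
:  ┠───────────────────────────┨      ┃      
ity┃                          0┃      ┃      
age┃┌───┬───┬───┬───┐          ┃      ┃      
ny:┃│ 7 │ 8 │ 9 │ ÷ │          ┃      ┃      
y: ┃├───┼───┼───┼───┤          ┃      ┃      
   ┃│ 4 │ 5 │ 6 │ × │          ┃·     ┃      
:  ┃└───┴───┴───┴───┘          ┃      ┃      
e: ┗━━━━━━━━━━━━━━━━━━━━━━━━━━━┛━━━━━━┛      
              ┃                              


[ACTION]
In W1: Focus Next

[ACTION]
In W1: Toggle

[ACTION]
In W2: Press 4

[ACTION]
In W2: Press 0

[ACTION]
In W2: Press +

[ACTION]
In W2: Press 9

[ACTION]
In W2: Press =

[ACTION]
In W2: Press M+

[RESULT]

                                             
       ┏━━━━━━━━━━━━━━━━━━━━━━━━━━━━━━┓      
       ┃ CircuitBoard                 ┃      
       ┠──────────────────────────────┨      
       ┃   0 1 2 3 4 5 6 7 8          ┃      
       ┃0  [.]      B                 ┃      
       ┃                              ┃      
━━━━━━━━━━━━━━┓             ·         ┃      
dge┏━━━━━━━━━━━━━━━━━━━━━━━━━━━┓      ┃      
───┃ Calculator                ┃      ┃      
:  ┠───────────────────────────┨      ┃      
ity┃                         49┃      ┃      
age┃┌───┬───┬───┬───┐          ┃      ┃      
ny:┃│ 7 │ 8 │ 9 │ ÷ │          ┃      ┃      
y: ┃├───┼───┼───┼───┤          ┃      ┃      
   ┃│ 4 │ 5 │ 6 │ × │          ┃·     ┃      
:  ┃└───┴───┴───┴───┘          ┃      ┃      
e: ┗━━━━━━━━━━━━━━━━━━━━━━━━━━━┛━━━━━━┛      
              ┃                              


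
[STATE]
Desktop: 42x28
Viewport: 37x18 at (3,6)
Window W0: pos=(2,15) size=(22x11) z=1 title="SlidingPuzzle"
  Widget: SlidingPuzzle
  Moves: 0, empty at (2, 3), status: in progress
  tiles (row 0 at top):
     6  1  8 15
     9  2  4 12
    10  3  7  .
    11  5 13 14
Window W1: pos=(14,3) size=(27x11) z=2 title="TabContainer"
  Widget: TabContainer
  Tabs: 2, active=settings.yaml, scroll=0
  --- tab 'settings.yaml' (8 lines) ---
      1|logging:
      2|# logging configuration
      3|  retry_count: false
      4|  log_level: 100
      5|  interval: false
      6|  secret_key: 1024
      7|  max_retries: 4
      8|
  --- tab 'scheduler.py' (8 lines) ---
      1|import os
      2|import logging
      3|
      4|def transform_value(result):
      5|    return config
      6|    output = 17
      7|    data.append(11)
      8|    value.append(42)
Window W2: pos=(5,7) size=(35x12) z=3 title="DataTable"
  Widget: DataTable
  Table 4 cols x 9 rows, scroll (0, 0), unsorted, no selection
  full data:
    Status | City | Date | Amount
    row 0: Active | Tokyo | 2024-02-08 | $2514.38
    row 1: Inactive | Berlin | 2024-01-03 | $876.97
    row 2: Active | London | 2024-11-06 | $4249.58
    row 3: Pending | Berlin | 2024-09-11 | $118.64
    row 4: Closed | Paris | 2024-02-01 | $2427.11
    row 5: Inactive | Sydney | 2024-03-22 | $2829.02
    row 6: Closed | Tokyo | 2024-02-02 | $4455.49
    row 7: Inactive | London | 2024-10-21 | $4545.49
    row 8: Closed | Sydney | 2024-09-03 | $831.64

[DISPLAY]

           ┃[settings.yaml]│ schedule
  ┏━━━━━━━━━━━━━━━━━━━━━━━━━━━━━━━━━┓
  ┃ DataTable                       ┃
  ┠─────────────────────────────────┨
  ┃Status  │City  │Date      │Amount┃
  ┃────────┼──────┼──────────┼──────┃
  ┃Active  │Tokyo │2024-02-08│$2514.┃
  ┃Inactive│Berlin│2024-01-03│$876.9┃
  ┃Active  │London│2024-11-06│$4249.┃
━━┃Pending │Berlin│2024-09-11│$118.6┃
 S┃Closed  │Paris │2024-02-01│$2427.┃
──┃Inactive│Sydney│2024-03-22│$2829.┃
┌─┗━━━━━━━━━━━━━━━━━━━━━━━━━━━━━━━━━┛
│  6 │  1 │  8 │ 15 ┃                
├────┼────┼────┼────┃                
│  9 │  2 │  4 │ 12 ┃                
├────┼────┼────┼────┃                
│ 10 │  3 │  7 │    ┃                


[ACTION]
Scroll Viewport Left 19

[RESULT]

              ┃[settings.yaml]│ sched
     ┏━━━━━━━━━━━━━━━━━━━━━━━━━━━━━━━
     ┃ DataTable                     
     ┠───────────────────────────────
     ┃Status  │City  │Date      │Amou
     ┃────────┼──────┼──────────┼────
     ┃Active  │Tokyo │2024-02-08│$251
     ┃Inactive│Berlin│2024-01-03│$876
     ┃Active  │London│2024-11-06│$424
  ┏━━┃Pending │Berlin│2024-09-11│$118
  ┃ S┃Closed  │Paris │2024-02-01│$242
  ┠──┃Inactive│Sydney│2024-03-22│$282
  ┃┌─┗━━━━━━━━━━━━━━━━━━━━━━━━━━━━━━━
  ┃│  6 │  1 │  8 │ 15 ┃             
  ┃├────┼────┼────┼────┃             
  ┃│  9 │  2 │  4 │ 12 ┃             
  ┃├────┼────┼────┼────┃             
  ┃│ 10 │  3 │  7 │    ┃             


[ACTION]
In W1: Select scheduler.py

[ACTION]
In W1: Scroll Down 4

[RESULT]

              ┃ settings.yaml │[sched
     ┏━━━━━━━━━━━━━━━━━━━━━━━━━━━━━━━
     ┃ DataTable                     
     ┠───────────────────────────────
     ┃Status  │City  │Date      │Amou
     ┃────────┼──────┼──────────┼────
     ┃Active  │Tokyo │2024-02-08│$251
     ┃Inactive│Berlin│2024-01-03│$876
     ┃Active  │London│2024-11-06│$424
  ┏━━┃Pending │Berlin│2024-09-11│$118
  ┃ S┃Closed  │Paris │2024-02-01│$242
  ┠──┃Inactive│Sydney│2024-03-22│$282
  ┃┌─┗━━━━━━━━━━━━━━━━━━━━━━━━━━━━━━━
  ┃│  6 │  1 │  8 │ 15 ┃             
  ┃├────┼────┼────┼────┃             
  ┃│  9 │  2 │  4 │ 12 ┃             
  ┃├────┼────┼────┼────┃             
  ┃│ 10 │  3 │  7 │    ┃             


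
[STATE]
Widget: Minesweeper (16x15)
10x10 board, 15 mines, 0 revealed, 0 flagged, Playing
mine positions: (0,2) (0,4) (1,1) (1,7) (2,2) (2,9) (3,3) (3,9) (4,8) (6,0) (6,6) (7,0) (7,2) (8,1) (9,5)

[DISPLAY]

■■■■■■■■■■      
■■■■■■■■■■      
■■■■■■■■■■      
■■■■■■■■■■      
■■■■■■■■■■      
■■■■■■■■■■      
■■■■■■■■■■      
■■■■■■■■■■      
■■■■■■■■■■      
■■■■■■■■■■      
                
                
                
                
                


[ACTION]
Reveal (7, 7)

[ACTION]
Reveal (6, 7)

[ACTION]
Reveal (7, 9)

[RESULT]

■■■■■■■■■■      
■■■■■■■■■■      
■■■■■■■■■■      
■■■■■■■■■■      
■■■■■■■■■■      
■■■■■■■211      
■■■■■■■1        
■■■■■■11        
■■■■■■1         
■■■■■■1         
                
                
                
                
                


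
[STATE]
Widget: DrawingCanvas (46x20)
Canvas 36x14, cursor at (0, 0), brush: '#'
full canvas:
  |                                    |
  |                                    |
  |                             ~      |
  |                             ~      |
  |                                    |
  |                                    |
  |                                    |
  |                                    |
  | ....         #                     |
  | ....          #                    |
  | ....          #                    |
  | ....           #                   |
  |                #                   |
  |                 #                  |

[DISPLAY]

+                                             
                                              
                             ~                
                             ~                
                                              
                                              
                                              
                                              
 ....         #                               
 ....          #                              
 ....          #                              
 ....           #                             
                #                             
                 #                            
                                              
                                              
                                              
                                              
                                              
                                              


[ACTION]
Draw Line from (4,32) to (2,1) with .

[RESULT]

+                                             
                                              
 ........                    ~                
         ................    ~                
                         ........             
                                              
                                              
                                              
 ....         #                               
 ....          #                              
 ....          #                              
 ....           #                             
                #                             
                 #                            
                                              
                                              
                                              
                                              
                                              
                                              


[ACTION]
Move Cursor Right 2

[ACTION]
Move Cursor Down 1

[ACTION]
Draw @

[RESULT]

                                              
  @                                           
 ........                    ~                
         ................    ~                
                         ........             
                                              
                                              
                                              
 ....         #                               
 ....          #                              
 ....          #                              
 ....           #                             
                #                             
                 #                            
                                              
                                              
                                              
                                              
                                              
                                              


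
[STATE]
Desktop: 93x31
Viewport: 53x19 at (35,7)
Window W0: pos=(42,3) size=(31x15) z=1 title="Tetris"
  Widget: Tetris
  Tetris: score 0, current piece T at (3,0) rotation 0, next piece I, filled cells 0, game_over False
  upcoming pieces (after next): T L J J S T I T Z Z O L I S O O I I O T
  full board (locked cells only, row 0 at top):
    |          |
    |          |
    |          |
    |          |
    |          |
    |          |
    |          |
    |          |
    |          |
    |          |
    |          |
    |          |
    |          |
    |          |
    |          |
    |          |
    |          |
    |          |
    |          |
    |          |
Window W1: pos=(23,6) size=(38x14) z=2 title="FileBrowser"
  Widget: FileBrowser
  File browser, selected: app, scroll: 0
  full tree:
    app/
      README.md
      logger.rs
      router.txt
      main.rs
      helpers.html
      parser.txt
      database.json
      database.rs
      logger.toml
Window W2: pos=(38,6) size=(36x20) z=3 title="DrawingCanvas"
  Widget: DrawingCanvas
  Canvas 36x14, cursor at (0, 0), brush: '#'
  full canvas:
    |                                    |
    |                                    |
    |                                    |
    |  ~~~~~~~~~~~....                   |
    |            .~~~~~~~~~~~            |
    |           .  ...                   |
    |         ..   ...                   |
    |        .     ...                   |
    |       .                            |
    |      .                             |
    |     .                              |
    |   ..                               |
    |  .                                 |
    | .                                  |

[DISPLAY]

r  ┃ DrawingCanvas                    ┃              
───┠──────────────────────────────────┨              
   ┃+                                 ┃              
md ┃                                  ┃              
rs ┃                                  ┃              
txt┃  ~~~~~~~~~~~....                 ┃              
   ┃            .~~~~~~~~~~~          ┃              
.ht┃           .  ...                 ┃              
txt┃         ..   ...                 ┃              
e.j┃        .     ...                 ┃              
e.r┃       .                          ┃              
tom┃      .                           ┃              
━━━┃     .                            ┃              
   ┃   ..                             ┃              
   ┃  .                               ┃              
   ┃ .                                ┃              
   ┃                                  ┃              
   ┃                                  ┃              
   ┗━━━━━━━━━━━━━━━━━━━━━━━━━━━━━━━━━━┛              


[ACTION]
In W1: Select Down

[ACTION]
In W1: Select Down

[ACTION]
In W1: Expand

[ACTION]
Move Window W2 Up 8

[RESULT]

r  ┃            .~~~~~~~~~~~          ┃              
───┃           .  ...                 ┃              
   ┃         ..   ...                 ┃              
md ┃        .     ...                 ┃              
rs ┃       .                          ┃              
txt┃      .                           ┃              
   ┃     .                            ┃              
.ht┃   ..                             ┃              
txt┃  .                               ┃              
e.j┃ .                                ┃              
e.r┃                                  ┃              
tom┃                                  ┃              
━━━┗━━━━━━━━━━━━━━━━━━━━━━━━━━━━━━━━━━┛              
                                                     
                                                     
                                                     
                                                     
                                                     
                                                     


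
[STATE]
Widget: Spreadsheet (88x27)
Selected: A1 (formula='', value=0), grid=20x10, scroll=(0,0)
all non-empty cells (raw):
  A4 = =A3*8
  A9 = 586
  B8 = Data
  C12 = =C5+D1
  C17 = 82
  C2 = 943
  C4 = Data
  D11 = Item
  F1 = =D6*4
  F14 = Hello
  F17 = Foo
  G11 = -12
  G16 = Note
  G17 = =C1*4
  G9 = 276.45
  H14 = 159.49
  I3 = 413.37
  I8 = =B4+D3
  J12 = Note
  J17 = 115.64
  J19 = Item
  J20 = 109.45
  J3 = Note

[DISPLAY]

A1:                                                                                     
       A       B       C       D       E       F       G       H       I       J        
----------------------------------------------------------------------------------------
  1      [0]       0       0       0       0       0       0       0       0       0    
  2        0       0     943       0       0       0       0       0       0       0    
  3        0       0       0       0       0       0       0       0  413.37Note        
  4        0       0Data           0       0       0       0       0       0       0    
  5        0       0       0       0       0       0       0       0       0       0    
  6        0       0       0       0       0       0       0       0       0       0    
  7        0       0       0       0       0       0       0       0       0       0    
  8        0Data           0       0       0       0       0       0       0       0    
  9      586       0       0       0       0       0  276.45       0       0       0    
 10        0       0       0       0       0       0       0       0       0       0    
 11        0       0       0Item           0       0     -12       0       0       0    
 12        0       0       0       0       0       0       0       0       0Note        
 13        0       0       0       0       0       0       0       0       0       0    
 14        0       0       0       0       0Hello          0  159.49       0       0    
 15        0       0       0       0       0       0       0       0       0       0    
 16        0       0       0       0       0       0Note           0       0       0    
 17        0       0      82       0       0Foo            0       0       0  115.64    
 18        0       0       0       0       0       0       0       0       0       0    
 19        0       0       0       0       0       0       0       0       0Item        
 20        0       0       0       0       0       0       0       0       0  109.45    
                                                                                        
                                                                                        
                                                                                        
                                                                                        


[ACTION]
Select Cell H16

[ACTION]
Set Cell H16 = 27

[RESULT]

H16: 27                                                                                 
       A       B       C       D       E       F       G       H       I       J        
----------------------------------------------------------------------------------------
  1        0       0       0       0       0       0       0       0       0       0    
  2        0       0     943       0       0       0       0       0       0       0    
  3        0       0       0       0       0       0       0       0  413.37Note        
  4        0       0Data           0       0       0       0       0       0       0    
  5        0       0       0       0       0       0       0       0       0       0    
  6        0       0       0       0       0       0       0       0       0       0    
  7        0       0       0       0       0       0       0       0       0       0    
  8        0Data           0       0       0       0       0       0       0       0    
  9      586       0       0       0       0       0  276.45       0       0       0    
 10        0       0       0       0       0       0       0       0       0       0    
 11        0       0       0Item           0       0     -12       0       0       0    
 12        0       0       0       0       0       0       0       0       0Note        
 13        0       0       0       0       0       0       0       0       0       0    
 14        0       0       0       0       0Hello          0  159.49       0       0    
 15        0       0       0       0       0       0       0       0       0       0    
 16        0       0       0       0       0       0Note        [27]       0       0    
 17        0       0      82       0       0Foo            0       0       0  115.64    
 18        0       0       0       0       0       0       0       0       0       0    
 19        0       0       0       0       0       0       0       0       0Item        
 20        0       0       0       0       0       0       0       0       0  109.45    
                                                                                        
                                                                                        
                                                                                        
                                                                                        


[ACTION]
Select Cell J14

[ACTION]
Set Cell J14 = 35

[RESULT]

J14: 35                                                                                 
       A       B       C       D       E       F       G       H       I       J        
----------------------------------------------------------------------------------------
  1        0       0       0       0       0       0       0       0       0       0    
  2        0       0     943       0       0       0       0       0       0       0    
  3        0       0       0       0       0       0       0       0  413.37Note        
  4        0       0Data           0       0       0       0       0       0       0    
  5        0       0       0       0       0       0       0       0       0       0    
  6        0       0       0       0       0       0       0       0       0       0    
  7        0       0       0       0       0       0       0       0       0       0    
  8        0Data           0       0       0       0       0       0       0       0    
  9      586       0       0       0       0       0  276.45       0       0       0    
 10        0       0       0       0       0       0       0       0       0       0    
 11        0       0       0Item           0       0     -12       0       0       0    
 12        0       0       0       0       0       0       0       0       0Note        
 13        0       0       0       0       0       0       0       0       0       0    
 14        0       0       0       0       0Hello          0  159.49       0    [35]    
 15        0       0       0       0       0       0       0       0       0       0    
 16        0       0       0       0       0       0Note          27       0       0    
 17        0       0      82       0       0Foo            0       0       0  115.64    
 18        0       0       0       0       0       0       0       0       0       0    
 19        0       0       0       0       0       0       0       0       0Item        
 20        0       0       0       0       0       0       0       0       0  109.45    
                                                                                        
                                                                                        
                                                                                        
                                                                                        


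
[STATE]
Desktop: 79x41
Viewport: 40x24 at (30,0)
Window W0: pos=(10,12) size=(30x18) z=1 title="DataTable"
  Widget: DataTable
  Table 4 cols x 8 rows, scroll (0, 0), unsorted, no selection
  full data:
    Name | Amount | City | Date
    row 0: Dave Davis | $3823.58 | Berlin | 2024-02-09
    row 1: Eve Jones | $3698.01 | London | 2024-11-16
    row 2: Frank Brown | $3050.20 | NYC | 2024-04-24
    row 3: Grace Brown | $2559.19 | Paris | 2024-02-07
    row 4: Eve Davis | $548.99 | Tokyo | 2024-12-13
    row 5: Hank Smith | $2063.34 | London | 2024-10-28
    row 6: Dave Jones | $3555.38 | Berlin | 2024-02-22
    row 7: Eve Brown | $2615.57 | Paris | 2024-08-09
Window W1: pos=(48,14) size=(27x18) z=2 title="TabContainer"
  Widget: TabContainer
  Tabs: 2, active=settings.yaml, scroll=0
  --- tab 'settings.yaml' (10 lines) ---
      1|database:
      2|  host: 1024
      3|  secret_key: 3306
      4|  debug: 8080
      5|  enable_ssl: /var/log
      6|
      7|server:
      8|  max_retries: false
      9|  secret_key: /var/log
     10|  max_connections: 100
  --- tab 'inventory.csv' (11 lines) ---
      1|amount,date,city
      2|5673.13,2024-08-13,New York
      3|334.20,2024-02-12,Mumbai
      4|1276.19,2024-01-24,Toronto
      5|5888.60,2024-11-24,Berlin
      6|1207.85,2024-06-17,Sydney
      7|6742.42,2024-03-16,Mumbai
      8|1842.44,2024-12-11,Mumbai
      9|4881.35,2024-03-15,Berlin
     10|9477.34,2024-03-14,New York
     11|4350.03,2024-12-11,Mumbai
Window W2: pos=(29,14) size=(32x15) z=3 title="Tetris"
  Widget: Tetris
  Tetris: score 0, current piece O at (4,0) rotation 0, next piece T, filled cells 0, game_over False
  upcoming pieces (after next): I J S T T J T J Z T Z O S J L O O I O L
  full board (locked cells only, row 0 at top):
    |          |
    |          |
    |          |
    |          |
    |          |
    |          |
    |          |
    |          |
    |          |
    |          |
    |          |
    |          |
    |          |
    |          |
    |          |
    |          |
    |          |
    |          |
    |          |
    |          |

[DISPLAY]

                                        
                                        
                                        
                                        
                                        
                                        
                                        
                                        
                                        
                                        
                                        
                                        
━━━━━━━━━┓                              
         ┃                              
━━━━━━━━━━━━━━━━━━━━━━━━━━━━━━┓━━━━━━━━━
 Tetris                       ┃r        
──────────────────────────────┨─────────
          │Next:              ┃ml]│ inve
          │ ▒                 ┃─────────
          │▒▒▒                ┃         
          │                   ┃         
          │                   ┃: 3306   
          │                   ┃0        
          │Score:             ┃: /var/lo


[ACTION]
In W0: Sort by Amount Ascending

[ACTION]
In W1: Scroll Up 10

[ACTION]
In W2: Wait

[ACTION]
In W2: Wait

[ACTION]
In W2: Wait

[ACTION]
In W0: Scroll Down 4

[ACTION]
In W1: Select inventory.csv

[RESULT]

                                        
                                        
                                        
                                        
                                        
                                        
                                        
                                        
                                        
                                        
                                        
                                        
━━━━━━━━━┓                              
         ┃                              
━━━━━━━━━━━━━━━━━━━━━━━━━━━━━━┓━━━━━━━━━
 Tetris                       ┃r        
──────────────────────────────┨─────────
          │Next:              ┃ml │[inve
          │ ▒                 ┃─────────
          │▒▒▒                ┃city     
          │                   ┃-08-13,Ne
          │                   ┃02-12,Mum
          │                   ┃-01-24,To
          │Score:             ┃-11-24,Be


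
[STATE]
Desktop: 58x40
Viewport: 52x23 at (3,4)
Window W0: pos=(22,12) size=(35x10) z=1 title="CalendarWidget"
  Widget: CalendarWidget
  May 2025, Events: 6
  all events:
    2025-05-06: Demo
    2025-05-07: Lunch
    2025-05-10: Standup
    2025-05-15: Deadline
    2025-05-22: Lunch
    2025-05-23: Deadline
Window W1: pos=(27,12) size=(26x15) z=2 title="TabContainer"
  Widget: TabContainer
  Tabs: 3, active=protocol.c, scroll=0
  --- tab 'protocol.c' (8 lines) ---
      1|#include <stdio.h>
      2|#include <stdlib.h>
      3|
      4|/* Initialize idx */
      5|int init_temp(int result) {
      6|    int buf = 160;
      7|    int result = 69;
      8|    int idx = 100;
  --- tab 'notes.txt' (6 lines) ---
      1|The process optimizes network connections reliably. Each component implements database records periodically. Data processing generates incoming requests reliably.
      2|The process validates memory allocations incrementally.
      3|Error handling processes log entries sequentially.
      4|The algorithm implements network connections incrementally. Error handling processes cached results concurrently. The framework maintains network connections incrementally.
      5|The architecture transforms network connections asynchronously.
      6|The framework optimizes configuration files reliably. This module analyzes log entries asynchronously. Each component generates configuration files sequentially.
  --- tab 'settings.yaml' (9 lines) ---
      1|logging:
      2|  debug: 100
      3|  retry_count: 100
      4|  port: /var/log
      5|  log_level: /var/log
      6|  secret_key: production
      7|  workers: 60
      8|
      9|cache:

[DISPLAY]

                                                    
                                                    
                                                    
                                                    
                                                    
                                                    
                                                    
                                                    
                   ┏━━━━┏━━━━━━━━━━━━━━━━━━━━━━━━┓━━
                   ┃ Cal┃ TabContainer           ┃  
                   ┠────┠────────────────────────┨──
                   ┃    ┃[protocol.c]│ notes.txt ┃  
                   ┃Mo T┃────────────────────────┃  
                   ┃    ┃#include <stdio.h>      ┃  
                   ┃ 5  ┃#include <stdlib.h>     ┃  
                   ┃12 1┃                        ┃  
                   ┃19 2┃/* Initialize idx */    ┃  
                   ┗━━━━┃int init_temp(int result┃━━
                        ┃    int buf = 160;      ┃  
                        ┃    int result = 69;    ┃  
                        ┃    int idx = 100;      ┃  
                        ┃                        ┃  
                        ┗━━━━━━━━━━━━━━━━━━━━━━━━┛  


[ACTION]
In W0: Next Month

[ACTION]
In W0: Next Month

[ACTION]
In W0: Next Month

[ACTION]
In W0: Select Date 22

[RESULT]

                                                    
                                                    
                                                    
                                                    
                                                    
                                                    
                                                    
                                                    
                   ┏━━━━┏━━━━━━━━━━━━━━━━━━━━━━━━┓━━
                   ┃ Cal┃ TabContainer           ┃  
                   ┠────┠────────────────────────┨──
                   ┃    ┃[protocol.c]│ notes.txt ┃  
                   ┃Mo T┃────────────────────────┃  
                   ┃    ┃#include <stdio.h>      ┃  
                   ┃ 4  ┃#include <stdlib.h>     ┃  
                   ┃11 1┃                        ┃  
                   ┃18 1┃/* Initialize idx */    ┃  
                   ┗━━━━┃int init_temp(int result┃━━
                        ┃    int buf = 160;      ┃  
                        ┃    int result = 69;    ┃  
                        ┃    int idx = 100;      ┃  
                        ┃                        ┃  
                        ┗━━━━━━━━━━━━━━━━━━━━━━━━┛  


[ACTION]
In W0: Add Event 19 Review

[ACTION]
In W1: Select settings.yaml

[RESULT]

                                                    
                                                    
                                                    
                                                    
                                                    
                                                    
                                                    
                                                    
                   ┏━━━━┏━━━━━━━━━━━━━━━━━━━━━━━━┓━━
                   ┃ Cal┃ TabContainer           ┃  
                   ┠────┠────────────────────────┨──
                   ┃    ┃ protocol.c │ notes.txt ┃  
                   ┃Mo T┃────────────────────────┃  
                   ┃    ┃logging:                ┃  
                   ┃ 4  ┃  debug: 100            ┃  
                   ┃11 1┃  retry_count: 100      ┃  
                   ┃18 1┃  port: /var/log        ┃  
                   ┗━━━━┃  log_level: /var/log   ┃━━
                        ┃  secret_key: production┃  
                        ┃  workers: 60           ┃  
                        ┃                        ┃  
                        ┃cache:                  ┃  
                        ┗━━━━━━━━━━━━━━━━━━━━━━━━┛  
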